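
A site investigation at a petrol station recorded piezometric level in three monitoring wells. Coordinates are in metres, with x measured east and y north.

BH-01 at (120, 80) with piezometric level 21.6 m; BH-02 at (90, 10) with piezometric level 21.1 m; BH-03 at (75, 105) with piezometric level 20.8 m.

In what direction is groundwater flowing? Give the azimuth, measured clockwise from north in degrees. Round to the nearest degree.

Differences from BH-01: to BH-02 (Δx, Δy, Δh) = (-30, -70, -0.5); to BH-03 = (-45, 25, -0.8).
Determinant of the coordinate differences = (-30)·25 − (-45)·(-70) = -3900.
∂h/∂x = [(-0.5)·25 − (-0.8)·(-70)] / -3900 = +0.01756
∂h/∂y = [(-30)·(-0.8) − (-45)·(-0.5)] / -3900 = -0.0003846
Flow direction (−∇h) has components (-0.01756 E, +0.0003846 N).
Azimuth = atan2(E, N) = atan2(-0.01756, +0.0003846) = 271.3° ≈ 271°.

271°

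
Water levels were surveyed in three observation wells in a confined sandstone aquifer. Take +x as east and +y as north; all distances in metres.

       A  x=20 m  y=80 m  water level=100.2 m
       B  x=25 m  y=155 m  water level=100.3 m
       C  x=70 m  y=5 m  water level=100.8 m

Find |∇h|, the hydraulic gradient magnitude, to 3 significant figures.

Three-point gradient (reference A): Δ to B = (5, 75, +0.1), Δ to C = (50, -75, +0.6).
∂h/∂x = +0.01273, ∂h/∂y = +0.0004848 (det = -4125).
|∇h| = √(0.01273² + 0.0004848²) = 0.01274

0.0127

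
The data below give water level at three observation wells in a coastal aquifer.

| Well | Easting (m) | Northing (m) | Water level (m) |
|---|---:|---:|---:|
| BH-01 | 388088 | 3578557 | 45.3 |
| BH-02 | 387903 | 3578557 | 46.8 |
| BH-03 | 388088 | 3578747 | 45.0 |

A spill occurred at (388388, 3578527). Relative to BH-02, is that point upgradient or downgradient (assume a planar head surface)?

downgradient

∂h/∂x = (46.8 − 45.3) / (387903 − 388088) = -0.008108
∂h/∂y = (45.0 − 45.3) / (3578747 − 3578557) = -0.001579
Head at (388388, 3578527) = 45.3 + (-0.008108)·(300) + (-0.001579)·(-30) = 42.91 m.
That is lower than the 46.8 m at BH-02, so the point is downgradient.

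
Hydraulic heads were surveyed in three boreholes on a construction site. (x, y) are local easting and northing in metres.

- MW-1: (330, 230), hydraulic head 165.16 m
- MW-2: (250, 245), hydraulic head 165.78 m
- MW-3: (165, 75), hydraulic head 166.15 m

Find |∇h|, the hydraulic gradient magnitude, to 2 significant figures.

0.0076

Taking MW-1 as reference: MW-2−MW-1 = (-80, 15, +0.62); MW-3−MW-1 = (-165, -155, +0.99).
Solve a·Δx + b·Δy = Δh: det = (-80)·(-155) − (-165)·15 = 14875.
∂h/∂x = [(+0.62)·(-155) − (+0.99)·15] / 14875 = -0.007459
∂h/∂y = [(-80)·(+0.99) − (-165)·(+0.62)] / 14875 = +0.001553
|∇h| = √(-0.007459² + 0.001553²) = 0.007619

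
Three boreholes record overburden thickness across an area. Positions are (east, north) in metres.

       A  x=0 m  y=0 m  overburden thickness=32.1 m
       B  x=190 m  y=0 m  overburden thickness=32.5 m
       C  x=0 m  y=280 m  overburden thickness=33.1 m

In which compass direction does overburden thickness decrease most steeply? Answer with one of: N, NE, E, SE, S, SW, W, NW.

∂d/∂x = (32.5 − 32.1) / (190 − 0) = +0.002105
∂d/∂y = (33.1 − 32.1) / (280 − 0) = +0.003571
Steepest decrease is along −∇f = (-0.002105 E, -0.003571 N) → southwest.

SW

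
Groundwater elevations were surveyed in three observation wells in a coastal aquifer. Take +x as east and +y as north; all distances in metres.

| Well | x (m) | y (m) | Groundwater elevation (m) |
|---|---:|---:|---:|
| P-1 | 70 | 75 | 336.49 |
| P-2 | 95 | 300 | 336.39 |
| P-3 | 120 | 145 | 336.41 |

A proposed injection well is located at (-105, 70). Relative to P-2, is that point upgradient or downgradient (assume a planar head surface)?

upgradient

Differences from P-1: to P-2 (Δx, Δy, Δh) = (25, 225, -0.10); to P-3 = (50, 70, -0.08).
Solve a·Δx + b·Δy = Δh: det = 25·70 − 50·225 = -9500.
∂h/∂x = [(-0.10)·70 − (-0.08)·225] / -9500 = -0.001158
∂h/∂y = [25·(-0.08) − 50·(-0.10)] / -9500 = -0.0003158
Head at (-105, 70) = 336.49 + (-0.001158)·(-175) + (-0.0003158)·(-5) = 336.69 m.
That is higher than the 336.39 m at P-2, so the point is upgradient.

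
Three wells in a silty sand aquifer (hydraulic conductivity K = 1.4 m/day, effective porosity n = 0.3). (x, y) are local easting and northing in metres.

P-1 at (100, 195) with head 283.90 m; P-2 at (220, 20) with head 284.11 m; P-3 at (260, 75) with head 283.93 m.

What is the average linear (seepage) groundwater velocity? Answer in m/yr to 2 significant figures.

Differences from P-1: to P-2 (Δx, Δy, Δh) = (120, -175, +0.21); to P-3 = (160, -120, +0.03).
Solve a·Δx + b·Δy = Δh: det = 120·(-120) − 160·(-175) = 13600.
∂h/∂x = [(+0.21)·(-120) − (+0.03)·(-175)] / 13600 = -0.001467
∂h/∂y = [120·(+0.03) − 160·(+0.21)] / 13600 = -0.002206
|∇h| = √(-0.001467² + -0.002206²) = 0.002649
Seepage velocity v = K·i/n = 1.4 × 0.002649 / 0.3 = 0.01236 m/day = 4.514 m/yr.

4.5 m/yr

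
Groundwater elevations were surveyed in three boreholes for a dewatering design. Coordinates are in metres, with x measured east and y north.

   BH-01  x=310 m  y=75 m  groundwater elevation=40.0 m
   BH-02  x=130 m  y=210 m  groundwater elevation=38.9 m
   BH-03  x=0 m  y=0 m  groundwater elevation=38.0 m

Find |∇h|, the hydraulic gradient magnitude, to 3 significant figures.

Differences from BH-01: to BH-02 (Δx, Δy, Δh) = (-180, 135, -1.1); to BH-03 = (-310, -75, -2.0).
Solve a·Δx + b·Δy = Δh: det = (-180)·(-75) − (-310)·135 = 55350.
∂h/∂x = [(-1.1)·(-75) − (-2.0)·135] / 55350 = +0.006369
∂h/∂y = [(-180)·(-2.0) − (-310)·(-1.1)] / 55350 = +0.0003433
|∇h| = √(0.006369² + 0.0003433²) = 0.006378

0.00638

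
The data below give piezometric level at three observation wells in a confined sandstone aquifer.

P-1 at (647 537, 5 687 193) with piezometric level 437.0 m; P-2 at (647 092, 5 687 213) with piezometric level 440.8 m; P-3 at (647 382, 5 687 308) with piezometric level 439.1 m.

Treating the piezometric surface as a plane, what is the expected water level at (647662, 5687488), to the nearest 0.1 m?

438.1 m

Taking P-1 as reference: P-2−P-1 = (-445, 20, +3.8); P-3−P-1 = (-155, 115, +2.1).
Determinant of the coordinate differences = (-445)·115 − (-155)·20 = -48075.
∂h/∂x = [(+3.8)·115 − (+2.1)·20] / -48075 = -0.008216
∂h/∂y = [(-445)·(+2.1) − (-155)·(+3.8)] / -48075 = +0.007187
h(647662, 5687488) = 437.0 + (-0.008216)·(125) + (+0.007187)·(295) = 437.0 -1.027 +2.120 = 438.093 m.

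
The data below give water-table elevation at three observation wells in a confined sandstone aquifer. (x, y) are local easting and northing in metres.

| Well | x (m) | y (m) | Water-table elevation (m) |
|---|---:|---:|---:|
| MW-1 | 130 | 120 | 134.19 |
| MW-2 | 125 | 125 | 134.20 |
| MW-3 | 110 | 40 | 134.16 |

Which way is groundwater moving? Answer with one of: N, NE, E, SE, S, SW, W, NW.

Differences from MW-1: to MW-2 (Δx, Δy, Δh) = (-5, 5, +0.01); to MW-3 = (-20, -80, -0.03).
Determinant of the coordinate differences = (-5)·(-80) − (-20)·5 = 500.
∂h/∂x = [(+0.01)·(-80) − (-0.03)·5] / 500 = -0.001300
∂h/∂y = [(-5)·(-0.03) − (-20)·(+0.01)] / 500 = +0.0007000
Flow = −∇h = (+0.001300 east, -0.0007000 north), which points southeast.

SE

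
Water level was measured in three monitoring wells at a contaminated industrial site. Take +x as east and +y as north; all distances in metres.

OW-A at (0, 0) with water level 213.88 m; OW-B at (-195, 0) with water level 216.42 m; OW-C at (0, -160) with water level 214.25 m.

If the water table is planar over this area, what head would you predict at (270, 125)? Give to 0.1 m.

210.1 m

∂h/∂x = (216.42 − 213.88) / (-195 − 0) = -0.01303
∂h/∂y = (214.25 − 213.88) / (-160 − 0) = -0.002313
h(270, 125) = 213.88 + (-0.01303)·(270) + (-0.002313)·(125) = 213.88 -3.517 -0.289 = 210.074 m.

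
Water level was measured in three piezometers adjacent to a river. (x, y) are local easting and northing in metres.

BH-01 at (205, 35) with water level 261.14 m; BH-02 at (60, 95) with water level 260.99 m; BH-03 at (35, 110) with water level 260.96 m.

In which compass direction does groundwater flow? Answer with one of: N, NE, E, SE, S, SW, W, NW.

NW

Differences from BH-01: to BH-02 (Δx, Δy, Δh) = (-145, 60, -0.15); to BH-03 = (-170, 75, -0.18).
Determinant of the coordinate differences = (-145)·75 − (-170)·60 = -675.
∂h/∂x = [(-0.15)·75 − (-0.18)·60] / -675 = +0.0006667
∂h/∂y = [(-145)·(-0.18) − (-170)·(-0.15)] / -675 = -0.0008889
Flow = −∇h = (-0.0006667 east, +0.0008889 north), which points northwest.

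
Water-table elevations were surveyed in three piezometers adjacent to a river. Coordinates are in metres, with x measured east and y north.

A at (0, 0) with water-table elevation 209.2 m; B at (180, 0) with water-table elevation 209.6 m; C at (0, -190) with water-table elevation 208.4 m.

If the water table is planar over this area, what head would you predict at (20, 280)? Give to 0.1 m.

∂h/∂x = (209.6 − 209.2) / (180 − 0) = +0.002222
∂h/∂y = (208.4 − 209.2) / (-190 − 0) = +0.004211
h(20, 280) = 209.2 + (+0.002222)·(20) + (+0.004211)·(280) = 209.2 +0.044 +1.179 = 210.423 m.

210.4 m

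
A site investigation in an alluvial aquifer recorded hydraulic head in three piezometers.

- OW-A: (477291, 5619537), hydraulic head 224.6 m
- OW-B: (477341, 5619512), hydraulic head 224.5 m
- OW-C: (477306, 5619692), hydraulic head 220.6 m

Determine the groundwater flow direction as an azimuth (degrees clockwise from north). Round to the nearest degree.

030°

With h = a·x + b·y + c and OW-A as origin, the differences give:
  50·a + (-25)·b = -0.1
  15·a + 155·b = -4.0
Eliminate b (×155 and ×(-25), subtract): 8125·a = -115.50 → a = ∂h/∂x = -0.01422
Back-substitute: b = ∂h/∂y = -0.02443.
Flow direction (−∇h) has components (+0.01422 E, +0.02443 N).
Azimuth = atan2(E, N) = atan2(+0.01422, +0.02443) = 30.2° ≈ 030°.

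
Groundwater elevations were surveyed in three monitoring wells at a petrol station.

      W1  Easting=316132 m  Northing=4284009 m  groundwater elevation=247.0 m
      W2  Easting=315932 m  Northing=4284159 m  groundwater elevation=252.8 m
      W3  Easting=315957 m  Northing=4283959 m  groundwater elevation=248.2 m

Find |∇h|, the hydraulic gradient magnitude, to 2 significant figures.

Differences from W1: to W2 (Δx, Δy, Δh) = (-200, 150, +5.8); to W3 = (-175, -50, +1.2).
Determinant of the coordinate differences = (-200)·(-50) − (-175)·150 = 36250.
∂h/∂x = [(+5.8)·(-50) − (+1.2)·150] / 36250 = -0.01297
∂h/∂y = [(-200)·(+1.2) − (-175)·(+5.8)] / 36250 = +0.02138
|∇h| = √(-0.01297² + 0.02138²) = 0.02501

0.025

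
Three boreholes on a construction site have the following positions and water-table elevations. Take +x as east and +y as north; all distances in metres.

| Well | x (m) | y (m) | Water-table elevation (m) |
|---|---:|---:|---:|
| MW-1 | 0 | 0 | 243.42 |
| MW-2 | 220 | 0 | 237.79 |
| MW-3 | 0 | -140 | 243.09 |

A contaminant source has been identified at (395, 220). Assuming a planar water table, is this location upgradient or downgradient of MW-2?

downgradient

∂h/∂x = (237.79 − 243.42) / (220 − 0) = -0.02559
∂h/∂y = (243.09 − 243.42) / (-140 − 0) = +0.002357
Head at (395, 220) = 243.42 + (-0.02559)·(395) + (+0.002357)·(220) = 233.83 m.
That is lower than the 237.79 m at MW-2, so the point is downgradient.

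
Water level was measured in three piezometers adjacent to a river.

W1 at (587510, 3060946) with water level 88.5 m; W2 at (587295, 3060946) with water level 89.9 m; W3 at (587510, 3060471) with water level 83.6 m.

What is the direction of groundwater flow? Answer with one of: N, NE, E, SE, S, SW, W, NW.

SE

∂h/∂x = (89.9 − 88.5) / (587295 − 587510) = -0.006512
∂h/∂y = (83.6 − 88.5) / (3060471 − 3060946) = +0.01032
Flow = −∇h = (+0.006512 east, -0.01032 north), which points southeast.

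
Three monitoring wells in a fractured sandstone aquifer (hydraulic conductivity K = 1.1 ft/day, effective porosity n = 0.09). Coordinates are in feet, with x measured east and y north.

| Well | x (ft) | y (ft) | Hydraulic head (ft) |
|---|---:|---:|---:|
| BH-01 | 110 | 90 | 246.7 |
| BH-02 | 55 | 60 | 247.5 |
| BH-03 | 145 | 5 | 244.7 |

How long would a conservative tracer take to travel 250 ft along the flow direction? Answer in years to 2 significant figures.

2.1 years

With h = a·x + b·y + c and BH-01 as origin, the differences give:
  (-55)·a + (-30)·b = +0.8
  35·a + (-85)·b = -2.0
Eliminate b (×(-85) and ×(-30), subtract): 5725·a = -128.00 → a = ∂h/∂x = -0.02236
Back-substitute: b = ∂h/∂y = +0.01432.
|∇h| = √(-0.02236² + 0.01432²) = 0.02655
Seepage velocity v = K·i/n = 1.1 × 0.02655 / 0.09 = 0.3245 ft/day.
t = 250 / 0.3245 = 770.4 days = 2.11 years.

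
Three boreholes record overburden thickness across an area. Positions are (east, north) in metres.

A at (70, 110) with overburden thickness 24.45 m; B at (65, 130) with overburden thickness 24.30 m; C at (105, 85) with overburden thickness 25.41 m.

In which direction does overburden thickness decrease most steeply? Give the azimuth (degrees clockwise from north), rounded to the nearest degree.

With d = a·x + b·y + c and A as origin, the differences give:
  (-5)·a + 20·b = -0.15
  35·a + (-25)·b = +0.96
Eliminate b (×(-25) and ×20, subtract): -575·a = -15.450 → a = ∂d/∂x = +0.02687
Back-substitute: b = ∂d/∂y = -0.0007826.
Steepest decrease is along −∇f: components (-0.02687 E, +0.0007826 N).
Azimuth = atan2(-0.02687, +0.0007826) = 271.7° ≈ 272°.

272°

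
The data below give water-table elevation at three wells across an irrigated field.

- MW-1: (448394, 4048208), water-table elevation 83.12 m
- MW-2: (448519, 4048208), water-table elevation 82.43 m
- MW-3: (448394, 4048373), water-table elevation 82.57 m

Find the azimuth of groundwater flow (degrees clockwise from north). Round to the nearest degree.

059°

∂h/∂x = (82.43 − 83.12) / (448519 − 448394) = -0.005520
∂h/∂y = (82.57 − 83.12) / (4048373 − 4048208) = -0.003333
Flow direction (−∇h) has components (+0.005520 E, +0.003333 N).
Azimuth = atan2(E, N) = atan2(+0.005520, +0.003333) = 58.9° ≈ 059°.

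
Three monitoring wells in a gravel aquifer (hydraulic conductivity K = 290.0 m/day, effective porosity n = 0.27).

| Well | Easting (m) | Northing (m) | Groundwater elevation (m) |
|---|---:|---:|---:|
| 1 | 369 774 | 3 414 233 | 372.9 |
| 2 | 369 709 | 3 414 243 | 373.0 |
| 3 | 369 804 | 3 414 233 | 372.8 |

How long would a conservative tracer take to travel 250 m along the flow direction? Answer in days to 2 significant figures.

With h = a·x + b·y + c and 1 as origin, the differences give:
  (-65)·a + 10·b = +0.1
  30·a + 0·b = -0.1
Eliminate b (×0 and ×10, subtract): -300·a = 1.00 → a = ∂h/∂x = -0.003333
Back-substitute: b = ∂h/∂y = -0.01167.
|∇h| = √(-0.003333² + -0.01167²) = 0.01214
Seepage velocity v = K·i/n = 290.0 × 0.01214 / 0.27 = 13.04 m/day.
t = 250 / 13.04 = 19.17 days.

19 days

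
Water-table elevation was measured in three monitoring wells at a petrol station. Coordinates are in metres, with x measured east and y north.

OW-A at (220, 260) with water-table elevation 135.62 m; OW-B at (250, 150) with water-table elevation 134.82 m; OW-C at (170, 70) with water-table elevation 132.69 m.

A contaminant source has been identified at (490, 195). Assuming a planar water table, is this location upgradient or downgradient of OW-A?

Differences from OW-A: to OW-B (Δx, Δy, Δh) = (30, -110, -0.80); to OW-C = (-50, -190, -2.93).
Solve a·Δx + b·Δy = Δh: det = 30·(-190) − (-50)·(-110) = -11200.
∂h/∂x = [(-0.80)·(-190) − (-2.93)·(-110)] / -11200 = +0.01521
∂h/∂y = [30·(-2.93) − (-50)·(-0.80)] / -11200 = +0.01142
Head at (490, 195) = 135.62 + (+0.01521)·(270) + (+0.01142)·(-65) = 138.98 m.
That is higher than the 135.62 m at OW-A, so the point is upgradient.

upgradient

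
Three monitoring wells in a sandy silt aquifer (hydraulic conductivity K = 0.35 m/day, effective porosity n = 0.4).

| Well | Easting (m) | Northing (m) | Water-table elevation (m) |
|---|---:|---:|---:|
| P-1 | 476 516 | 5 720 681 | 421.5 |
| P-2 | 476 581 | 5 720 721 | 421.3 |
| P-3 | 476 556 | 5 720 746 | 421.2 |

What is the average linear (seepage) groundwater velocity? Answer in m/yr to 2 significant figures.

1.4 m/yr

Differences from P-1: to P-2 (Δx, Δy, Δh) = (65, 40, -0.2); to P-3 = (40, 65, -0.3).
Solve a·Δx + b·Δy = Δh: det = 65·65 − 40·40 = 2625.
∂h/∂x = [(-0.2)·65 − (-0.3)·40] / 2625 = -0.0003810
∂h/∂y = [65·(-0.3) − 40·(-0.2)] / 2625 = -0.004381
|∇h| = √(-0.0003810² + -0.004381²) = 0.004398
Seepage velocity v = K·i/n = 0.35 × 0.004398 / 0.4 = 0.003848 m/day = 1.405 m/yr.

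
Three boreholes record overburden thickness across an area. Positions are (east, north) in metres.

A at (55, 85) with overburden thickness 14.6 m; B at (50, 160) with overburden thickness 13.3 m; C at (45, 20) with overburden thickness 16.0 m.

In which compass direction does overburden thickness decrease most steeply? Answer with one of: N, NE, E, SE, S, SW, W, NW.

NE

Differences from A: to B (Δx, Δy, Δh) = (-5, 75, -1.3); to C = (-10, -65, +1.4).
Solve a·Δx + b·Δy = Δd: det = (-5)·(-65) − (-10)·75 = 1075.
∂d/∂x = [(-1.3)·(-65) − (+1.4)·75] / 1075 = -0.01907
∂d/∂y = [(-5)·(+1.4) − (-10)·(-1.3)] / 1075 = -0.01860
Steepest decrease is along −∇f = (+0.01907 E, +0.01860 N) → northeast.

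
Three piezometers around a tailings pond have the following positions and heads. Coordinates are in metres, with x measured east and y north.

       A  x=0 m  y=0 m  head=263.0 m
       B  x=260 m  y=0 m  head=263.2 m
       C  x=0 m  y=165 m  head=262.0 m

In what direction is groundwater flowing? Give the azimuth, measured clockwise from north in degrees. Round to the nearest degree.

∂h/∂x = (263.2 − 263.0) / (260 − 0) = +0.0007692
∂h/∂y = (262.0 − 263.0) / (165 − 0) = -0.006061
Flow direction (−∇h) has components (-0.0007692 E, +0.006061 N).
Azimuth = atan2(E, N) = atan2(-0.0007692, +0.006061) = 352.8° ≈ 353°.

353°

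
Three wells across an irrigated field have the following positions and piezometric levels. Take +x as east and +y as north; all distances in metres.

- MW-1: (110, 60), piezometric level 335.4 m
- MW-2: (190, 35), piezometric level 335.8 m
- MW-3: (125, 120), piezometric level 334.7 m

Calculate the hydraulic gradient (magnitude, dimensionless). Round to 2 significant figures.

Taking MW-1 as reference: MW-2−MW-1 = (80, -25, +0.4); MW-3−MW-1 = (15, 60, -0.7).
Determinant of the coordinate differences = 80·60 − 15·(-25) = 5175.
∂h/∂x = [(+0.4)·60 − (-0.7)·(-25)] / 5175 = +0.001256
∂h/∂y = [80·(-0.7) − 15·(+0.4)] / 5175 = -0.01198
|∇h| = √(0.001256² + -0.01198²) = 0.01205

0.012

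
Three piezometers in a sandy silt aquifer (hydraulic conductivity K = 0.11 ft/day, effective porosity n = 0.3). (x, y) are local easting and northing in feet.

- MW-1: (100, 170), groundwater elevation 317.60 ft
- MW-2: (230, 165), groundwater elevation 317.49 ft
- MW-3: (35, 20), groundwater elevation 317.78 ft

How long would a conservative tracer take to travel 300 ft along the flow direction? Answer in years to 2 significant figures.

1900 years

With h = a·x + b·y + c and MW-1 as origin, the differences give:
  130·a + (-5)·b = -0.11
  (-65)·a + (-150)·b = +0.18
Eliminate b (×(-150) and ×(-5), subtract): -19825·a = 17.400 → a = ∂h/∂x = -0.0008777
Back-substitute: b = ∂h/∂y = -0.0008197.
|∇h| = √(-0.0008777² + -0.0008197²) = 0.001201
Seepage velocity v = K·i/n = 0.11 × 0.001201 / 0.3 = 0.0004404 ft/day.
t = 300 / 0.0004404 = 6.812e+05 days = 1.87e+03 years.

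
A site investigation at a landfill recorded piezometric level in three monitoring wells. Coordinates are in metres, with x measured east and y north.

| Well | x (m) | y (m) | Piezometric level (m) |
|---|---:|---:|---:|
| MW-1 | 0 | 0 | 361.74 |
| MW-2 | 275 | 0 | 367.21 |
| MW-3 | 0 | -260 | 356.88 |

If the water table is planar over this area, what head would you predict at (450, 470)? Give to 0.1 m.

379.5 m

∂h/∂x = (367.21 − 361.74) / (275 − 0) = +0.01989
∂h/∂y = (356.88 − 361.74) / (-260 − 0) = +0.01869
h(450, 470) = 361.74 + (+0.01989)·(450) + (+0.01869)·(470) = 361.74 +8.951 +8.785 = 379.476 m.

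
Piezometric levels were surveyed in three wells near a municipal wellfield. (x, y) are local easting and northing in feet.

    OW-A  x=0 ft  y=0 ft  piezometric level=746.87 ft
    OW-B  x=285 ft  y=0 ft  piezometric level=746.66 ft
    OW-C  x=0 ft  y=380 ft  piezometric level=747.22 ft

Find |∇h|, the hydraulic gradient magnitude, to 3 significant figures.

0.00118

∂h/∂x = (746.66 − 746.87) / (285 − 0) = -0.0007368
∂h/∂y = (747.22 − 746.87) / (380 − 0) = +0.0009211
|∇h| = √(-0.0007368² + 0.0009211²) = 0.00118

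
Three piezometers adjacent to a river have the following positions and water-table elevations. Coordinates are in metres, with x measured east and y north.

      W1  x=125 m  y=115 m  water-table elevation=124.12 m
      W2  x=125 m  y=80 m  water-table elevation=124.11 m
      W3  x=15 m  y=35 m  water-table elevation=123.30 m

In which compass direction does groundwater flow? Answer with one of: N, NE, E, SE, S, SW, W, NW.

With h = a·x + b·y + c and W1 as origin, the differences give:
  0·a + (-35)·b = -0.01
  (-110)·a + (-80)·b = -0.82
Eliminate b (×(-80) and ×(-35), subtract): -3850·a = -27.900 → a = ∂h/∂x = +0.007247
Back-substitute: b = ∂h/∂y = +0.0002857.
Flow = −∇h = (-0.007247 east, -0.0002857 north), which points west.

W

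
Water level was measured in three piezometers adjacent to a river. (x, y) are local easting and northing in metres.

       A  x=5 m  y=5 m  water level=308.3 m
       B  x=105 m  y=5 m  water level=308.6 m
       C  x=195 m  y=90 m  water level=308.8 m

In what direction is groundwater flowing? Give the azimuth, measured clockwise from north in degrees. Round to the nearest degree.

285°

With h = a·x + b·y + c and A as origin, the differences give:
  100·a + 0·b = +0.3
  190·a + 85·b = +0.5
Eliminate b (×85 and ×0, subtract): 8500·a = 25.50 → a = ∂h/∂x = +0.003000
Back-substitute: b = ∂h/∂y = -0.0008235.
Flow direction (−∇h) has components (-0.003000 E, +0.0008235 N).
Azimuth = atan2(E, N) = atan2(-0.003000, +0.0008235) = 285.4° ≈ 285°.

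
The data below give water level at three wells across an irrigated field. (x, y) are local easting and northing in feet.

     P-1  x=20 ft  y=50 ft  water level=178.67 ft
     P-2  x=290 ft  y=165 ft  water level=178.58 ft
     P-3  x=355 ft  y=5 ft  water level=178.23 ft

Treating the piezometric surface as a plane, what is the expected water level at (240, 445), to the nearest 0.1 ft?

Taking P-1 as reference: P-2−P-1 = (270, 115, -0.09); P-3−P-1 = (335, -45, -0.44).
Determinant of the coordinate differences = 270·(-45) − 335·115 = -50675.
∂h/∂x = [(-0.09)·(-45) − (-0.44)·115] / -50675 = -0.001078
∂h/∂y = [270·(-0.44) − 335·(-0.09)] / -50675 = +0.001749
h(240, 445) = 178.67 + (-0.001078)·(220) + (+0.001749)·(395) = 178.67 -0.237 +0.691 = 179.124 ft.

179.1 ft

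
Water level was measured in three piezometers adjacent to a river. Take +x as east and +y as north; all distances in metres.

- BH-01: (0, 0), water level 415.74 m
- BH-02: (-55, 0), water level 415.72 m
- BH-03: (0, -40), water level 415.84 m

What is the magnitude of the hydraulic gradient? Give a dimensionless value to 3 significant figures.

0.00253

∂h/∂x = (415.72 − 415.74) / (-55 − 0) = +0.0003636
∂h/∂y = (415.84 − 415.74) / (-40 − 0) = -0.002500
|∇h| = √(0.0003636² + -0.002500²) = 0.002526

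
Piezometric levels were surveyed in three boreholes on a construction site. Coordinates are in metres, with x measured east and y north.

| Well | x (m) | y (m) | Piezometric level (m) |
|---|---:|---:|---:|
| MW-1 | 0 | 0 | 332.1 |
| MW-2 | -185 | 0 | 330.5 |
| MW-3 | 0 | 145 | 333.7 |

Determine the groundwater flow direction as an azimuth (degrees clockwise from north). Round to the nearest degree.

∂h/∂x = (330.5 − 332.1) / (-185 − 0) = +0.008649
∂h/∂y = (333.7 − 332.1) / (145 − 0) = +0.01103
Flow direction (−∇h) has components (-0.008649 E, -0.01103 N).
Azimuth = atan2(E, N) = atan2(-0.008649, -0.01103) = 218.1° ≈ 218°.

218°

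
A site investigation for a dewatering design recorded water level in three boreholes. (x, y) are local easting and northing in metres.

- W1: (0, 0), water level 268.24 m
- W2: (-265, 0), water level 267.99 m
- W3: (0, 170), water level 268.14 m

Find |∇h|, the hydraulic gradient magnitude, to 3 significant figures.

∂h/∂x = (267.99 − 268.24) / (-265 − 0) = +0.0009434
∂h/∂y = (268.14 − 268.24) / (170 − 0) = -0.0005882
|∇h| = √(0.0009434² + -0.0005882²) = 0.001112

0.00111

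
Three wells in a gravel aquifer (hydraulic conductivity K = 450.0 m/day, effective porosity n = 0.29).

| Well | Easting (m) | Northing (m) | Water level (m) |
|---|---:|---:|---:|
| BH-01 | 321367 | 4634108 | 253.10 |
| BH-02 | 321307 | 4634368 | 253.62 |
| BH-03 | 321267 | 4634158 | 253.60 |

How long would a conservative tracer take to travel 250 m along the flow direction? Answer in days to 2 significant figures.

35 days

Differences from BH-01: to BH-02 (Δx, Δy, Δh) = (-60, 260, +0.52); to BH-03 = (-100, 50, +0.50).
Solve a·Δx + b·Δy = Δh: det = (-60)·50 − (-100)·260 = 23000.
∂h/∂x = [(+0.52)·50 − (+0.50)·260] / 23000 = -0.004522
∂h/∂y = [(-60)·(+0.50) − (-100)·(+0.52)] / 23000 = +0.0009565
|∇h| = √(-0.004522² + 0.0009565²) = 0.004622
Seepage velocity v = K·i/n = 450.0 × 0.004622 / 0.29 = 7.172 m/day.
t = 250 / 7.172 = 34.86 days.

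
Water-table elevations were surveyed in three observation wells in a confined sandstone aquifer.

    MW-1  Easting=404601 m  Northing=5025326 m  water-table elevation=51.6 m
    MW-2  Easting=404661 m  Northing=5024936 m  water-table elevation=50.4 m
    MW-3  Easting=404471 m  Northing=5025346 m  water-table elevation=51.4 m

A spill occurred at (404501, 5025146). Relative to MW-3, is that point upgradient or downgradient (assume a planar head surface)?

With h = a·x + b·y + c and MW-1 as origin, the differences give:
  60·a + (-390)·b = -1.2
  (-130)·a + 20·b = -0.2
Eliminate b (×20 and ×(-390), subtract): -49500·a = -102.00 → a = ∂h/∂x = +0.002061
Back-substitute: b = ∂h/∂y = +0.003394.
Head at (404501, 5025146) = 51.6 + (+0.002061)·(-100) + (+0.003394)·(-180) = 50.78 m.
That is lower than the 51.4 m at MW-3, so the point is downgradient.

downgradient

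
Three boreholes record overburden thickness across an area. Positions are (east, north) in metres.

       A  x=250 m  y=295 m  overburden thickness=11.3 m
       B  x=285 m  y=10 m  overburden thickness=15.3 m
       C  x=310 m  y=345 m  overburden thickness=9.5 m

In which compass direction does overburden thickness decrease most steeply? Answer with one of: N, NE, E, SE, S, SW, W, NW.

NE

Taking A as reference: B−A = (35, -285, +4.0); C−A = (60, 50, -1.8).
Determinant of the coordinate differences = 35·50 − 60·(-285) = 18850.
∂d/∂x = [(+4.0)·50 − (-1.8)·(-285)] / 18850 = -0.01660
∂d/∂y = [35·(-1.8) − 60·(+4.0)] / 18850 = -0.01607
Steepest decrease is along −∇f = (+0.01660 E, +0.01607 N) → northeast.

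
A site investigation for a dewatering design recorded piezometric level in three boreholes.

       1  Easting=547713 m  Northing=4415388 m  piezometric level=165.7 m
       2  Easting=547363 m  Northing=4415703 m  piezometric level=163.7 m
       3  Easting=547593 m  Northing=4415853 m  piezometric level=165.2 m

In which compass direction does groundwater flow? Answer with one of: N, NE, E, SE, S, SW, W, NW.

With h = a·x + b·y + c and 1 as origin, the differences give:
  (-350)·a + 315·b = -2.0
  (-120)·a + 465·b = -0.5
Eliminate b (×465 and ×315, subtract): -124950·a = -772.50 → a = ∂h/∂x = +0.006182
Back-substitute: b = ∂h/∂y = +0.0005202.
Flow = −∇h = (-0.006182 east, -0.0005202 north), which points west.

W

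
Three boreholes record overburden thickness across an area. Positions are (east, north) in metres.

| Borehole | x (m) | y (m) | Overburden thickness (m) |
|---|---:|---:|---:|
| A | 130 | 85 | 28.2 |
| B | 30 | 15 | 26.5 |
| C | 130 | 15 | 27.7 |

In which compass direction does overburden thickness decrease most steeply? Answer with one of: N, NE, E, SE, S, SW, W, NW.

With d = a·x + b·y + c and A as origin, the differences give:
  (-100)·a + (-70)·b = -1.7
  0·a + (-70)·b = -0.5
Eliminate b (×(-70) and ×(-70), subtract): 7000·a = 84.00 → a = ∂d/∂x = +0.01200
Back-substitute: b = ∂d/∂y = +0.007143.
Steepest decrease is along −∇f = (-0.01200 E, -0.007143 N) → southwest.

SW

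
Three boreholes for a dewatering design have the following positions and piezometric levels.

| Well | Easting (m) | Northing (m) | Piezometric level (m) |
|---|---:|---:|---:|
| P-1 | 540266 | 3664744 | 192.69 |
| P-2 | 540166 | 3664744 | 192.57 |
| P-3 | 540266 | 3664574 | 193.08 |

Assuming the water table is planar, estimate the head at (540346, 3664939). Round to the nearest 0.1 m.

∂h/∂x = (192.57 − 192.69) / (540166 − 540266) = +0.001200
∂h/∂y = (193.08 − 192.69) / (3664574 − 3664744) = -0.002294
h(540346, 3664939) = 192.69 + (+0.001200)·(80) + (-0.002294)·(195) = 192.69 +0.096 -0.447 = 192.339 m.

192.3 m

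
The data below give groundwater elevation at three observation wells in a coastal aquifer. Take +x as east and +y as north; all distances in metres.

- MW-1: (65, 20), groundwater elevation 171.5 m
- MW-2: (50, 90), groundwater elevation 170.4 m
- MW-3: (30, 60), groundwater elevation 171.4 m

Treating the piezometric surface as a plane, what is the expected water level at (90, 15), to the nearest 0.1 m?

171.1 m

Differences from MW-1: to MW-2 (Δx, Δy, Δh) = (-15, 70, -1.1); to MW-3 = (-35, 40, -0.1).
Solve a·Δx + b·Δy = Δh: det = (-15)·40 − (-35)·70 = 1850.
∂h/∂x = [(-1.1)·40 − (-0.1)·70] / 1850 = -0.02000
∂h/∂y = [(-15)·(-0.1) − (-35)·(-1.1)] / 1850 = -0.02000
h(90, 15) = 171.5 + (-0.02000)·(25) + (-0.02000)·(-5) = 171.5 -0.500 +0.100 = 171.100 m.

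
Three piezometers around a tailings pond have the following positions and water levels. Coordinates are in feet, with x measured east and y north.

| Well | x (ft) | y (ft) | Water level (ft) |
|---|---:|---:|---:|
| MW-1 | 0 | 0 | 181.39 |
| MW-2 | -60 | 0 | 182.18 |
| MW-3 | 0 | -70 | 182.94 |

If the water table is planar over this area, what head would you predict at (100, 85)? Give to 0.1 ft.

∂h/∂x = (182.18 − 181.39) / (-60 − 0) = -0.01317
∂h/∂y = (182.94 − 181.39) / (-70 − 0) = -0.02214
h(100, 85) = 181.39 + (-0.01317)·(100) + (-0.02214)·(85) = 181.39 -1.317 -1.882 = 178.191 ft.

178.2 ft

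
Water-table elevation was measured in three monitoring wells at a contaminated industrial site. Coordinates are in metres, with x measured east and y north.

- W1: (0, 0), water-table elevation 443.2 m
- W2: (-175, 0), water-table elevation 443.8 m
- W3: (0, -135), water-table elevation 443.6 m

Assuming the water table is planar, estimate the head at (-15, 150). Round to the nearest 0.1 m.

∂h/∂x = (443.8 − 443.2) / (-175 − 0) = -0.003429
∂h/∂y = (443.6 − 443.2) / (-135 − 0) = -0.002963
h(-15, 150) = 443.2 + (-0.003429)·(-15) + (-0.002963)·(150) = 443.2 +0.051 -0.444 = 442.807 m.

442.8 m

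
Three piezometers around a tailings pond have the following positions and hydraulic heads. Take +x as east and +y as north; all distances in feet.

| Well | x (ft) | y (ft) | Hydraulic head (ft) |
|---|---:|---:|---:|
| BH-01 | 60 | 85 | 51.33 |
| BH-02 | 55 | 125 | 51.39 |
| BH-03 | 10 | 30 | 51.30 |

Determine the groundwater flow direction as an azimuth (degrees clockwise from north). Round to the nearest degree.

Taking BH-01 as reference: BH-02−BH-01 = (-5, 40, +0.06); BH-03−BH-01 = (-50, -55, -0.03).
Solve a·Δx + b·Δy = Δh: det = (-5)·(-55) − (-50)·40 = 2275.
∂h/∂x = [(+0.06)·(-55) − (-0.03)·40] / 2275 = -0.0009231
∂h/∂y = [(-5)·(-0.03) − (-50)·(+0.06)] / 2275 = +0.001385
Flow direction (−∇h) has components (+0.0009231 E, -0.001385 N).
Azimuth = atan2(E, N) = atan2(+0.0009231, -0.001385) = 146.3° ≈ 146°.

146°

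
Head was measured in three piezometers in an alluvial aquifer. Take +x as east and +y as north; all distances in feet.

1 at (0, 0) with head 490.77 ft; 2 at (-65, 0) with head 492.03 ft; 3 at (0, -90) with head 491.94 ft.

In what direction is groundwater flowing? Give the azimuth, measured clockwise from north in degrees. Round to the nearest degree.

∂h/∂x = (492.03 − 490.77) / (-65 − 0) = -0.01938
∂h/∂y = (491.94 − 490.77) / (-90 − 0) = -0.01300
Flow direction (−∇h) has components (+0.01938 E, +0.01300 N).
Azimuth = atan2(E, N) = atan2(+0.01938, +0.01300) = 56.2° ≈ 056°.

056°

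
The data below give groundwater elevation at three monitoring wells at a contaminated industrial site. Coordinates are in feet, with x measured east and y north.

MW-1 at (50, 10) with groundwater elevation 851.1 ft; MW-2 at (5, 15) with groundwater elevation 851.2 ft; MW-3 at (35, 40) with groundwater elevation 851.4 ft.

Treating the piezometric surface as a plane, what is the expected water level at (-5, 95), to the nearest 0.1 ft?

852.0 ft

With h = a·x + b·y + c and MW-1 as origin, the differences give:
  (-45)·a + 5·b = +0.1
  (-15)·a + 30·b = +0.3
Eliminate b (×30 and ×5, subtract): -1275·a = 1.50 → a = ∂h/∂x = -0.001176
Back-substitute: b = ∂h/∂y = +0.009412.
h(-5, 95) = 851.1 + (-0.001176)·(-55) + (+0.009412)·(85) = 851.1 +0.065 +0.800 = 851.965 ft.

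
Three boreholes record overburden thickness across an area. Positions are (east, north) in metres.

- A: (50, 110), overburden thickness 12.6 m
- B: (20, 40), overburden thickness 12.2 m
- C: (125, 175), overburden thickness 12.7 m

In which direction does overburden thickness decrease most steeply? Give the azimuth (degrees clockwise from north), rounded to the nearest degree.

With d = a·x + b·y + c and A as origin, the differences give:
  (-30)·a + (-70)·b = -0.4
  75·a + 65·b = +0.1
Eliminate b (×65 and ×(-70), subtract): 3300·a = -19.00 → a = ∂d/∂x = -0.005758
Back-substitute: b = ∂d/∂y = +0.008182.
Steepest decrease is along −∇f: components (+0.005758 E, -0.008182 N).
Azimuth = atan2(+0.005758, -0.008182) = 144.9° ≈ 145°.

145°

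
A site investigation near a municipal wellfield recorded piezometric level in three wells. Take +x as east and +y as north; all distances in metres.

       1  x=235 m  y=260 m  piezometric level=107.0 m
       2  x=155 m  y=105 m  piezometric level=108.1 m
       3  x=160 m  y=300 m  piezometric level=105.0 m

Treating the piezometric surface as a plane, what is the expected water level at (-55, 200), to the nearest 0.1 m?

102.8 m

Differences from 1: to 2 (Δx, Δy, Δh) = (-80, -155, +1.1); to 3 = (-75, 40, -2.0).
Determinant of the coordinate differences = (-80)·40 − (-75)·(-155) = -14825.
∂h/∂x = [(+1.1)·40 − (-2.0)·(-155)] / -14825 = +0.01794
∂h/∂y = [(-80)·(-2.0) − (-75)·(+1.1)] / -14825 = -0.01636
h(-55, 200) = 107.0 + (+0.01794)·(-290) + (-0.01636)·(-60) = 107.0 -5.203 +0.981 = 102.778 m.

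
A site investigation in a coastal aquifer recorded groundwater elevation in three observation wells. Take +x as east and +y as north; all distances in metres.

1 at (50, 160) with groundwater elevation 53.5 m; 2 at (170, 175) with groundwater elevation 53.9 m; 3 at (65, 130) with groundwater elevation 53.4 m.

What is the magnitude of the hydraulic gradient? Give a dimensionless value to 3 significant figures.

0.00545

With h = a·x + b·y + c and 1 as origin, the differences give:
  120·a + 15·b = +0.4
  15·a + (-30)·b = -0.1
Eliminate b (×(-30) and ×15, subtract): -3825·a = -10.50 → a = ∂h/∂x = +0.002745
Back-substitute: b = ∂h/∂y = +0.004706.
|∇h| = √(0.002745² + 0.004706²) = 0.005448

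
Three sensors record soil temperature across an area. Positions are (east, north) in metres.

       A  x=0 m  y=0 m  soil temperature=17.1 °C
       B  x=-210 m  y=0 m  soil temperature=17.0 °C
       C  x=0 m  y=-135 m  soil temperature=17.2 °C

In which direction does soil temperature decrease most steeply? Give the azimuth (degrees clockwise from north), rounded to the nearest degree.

327°

∂T/∂x = (17.0 − 17.1) / (-210 − 0) = +0.0004762
∂T/∂y = (17.2 − 17.1) / (-135 − 0) = -0.0007407
Steepest decrease is along −∇f: components (-0.0004762 E, +0.0007407 N).
Azimuth = atan2(-0.0004762, +0.0007407) = 327.3° ≈ 327°.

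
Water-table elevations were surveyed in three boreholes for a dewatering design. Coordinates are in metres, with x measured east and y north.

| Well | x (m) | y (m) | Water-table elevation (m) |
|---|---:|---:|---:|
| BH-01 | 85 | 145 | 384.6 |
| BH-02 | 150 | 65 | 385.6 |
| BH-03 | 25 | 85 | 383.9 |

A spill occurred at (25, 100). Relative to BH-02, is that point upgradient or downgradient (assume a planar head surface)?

downgradient

Taking BH-01 as reference: BH-02−BH-01 = (65, -80, +1.0); BH-03−BH-01 = (-60, -60, -0.7).
Determinant of the coordinate differences = 65·(-60) − (-60)·(-80) = -8700.
∂h/∂x = [(+1.0)·(-60) − (-0.7)·(-80)] / -8700 = +0.01333
∂h/∂y = [65·(-0.7) − (-60)·(+1.0)] / -8700 = -0.001667
Head at (25, 100) = 384.6 + (+0.01333)·(-60) + (-0.001667)·(-45) = 383.87 m.
That is lower than the 385.6 m at BH-02, so the point is downgradient.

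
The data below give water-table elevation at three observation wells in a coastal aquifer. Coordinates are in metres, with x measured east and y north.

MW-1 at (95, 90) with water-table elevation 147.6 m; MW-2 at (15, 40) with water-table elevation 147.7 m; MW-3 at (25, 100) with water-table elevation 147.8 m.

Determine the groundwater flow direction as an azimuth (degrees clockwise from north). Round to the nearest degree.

With h = a·x + b·y + c and MW-1 as origin, the differences give:
  (-80)·a + (-50)·b = +0.1
  (-70)·a + 10·b = +0.2
Eliminate b (×10 and ×(-50), subtract): -4300·a = 11.00 → a = ∂h/∂x = -0.002558
Back-substitute: b = ∂h/∂y = +0.002093.
Flow direction (−∇h) has components (+0.002558 E, -0.002093 N).
Azimuth = atan2(E, N) = atan2(+0.002558, -0.002093) = 129.3° ≈ 129°.

129°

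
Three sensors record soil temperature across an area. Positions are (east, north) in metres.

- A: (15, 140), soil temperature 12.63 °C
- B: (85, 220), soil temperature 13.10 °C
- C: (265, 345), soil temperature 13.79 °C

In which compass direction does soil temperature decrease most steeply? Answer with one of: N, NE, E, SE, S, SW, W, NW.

S

Differences from A: to B (Δx, Δy, Δh) = (70, 80, +0.47); to C = (250, 205, +1.16).
Solve a·Δx + b·Δy = ΔT: det = 70·205 − 250·80 = -5650.
∂T/∂x = [(+0.47)·205 − (+1.16)·80] / -5650 = -0.0006283
∂T/∂y = [70·(+1.16) − 250·(+0.47)] / -5650 = +0.006425
Steepest decrease is along −∇f = (+0.0006283 E, -0.006425 N) → south.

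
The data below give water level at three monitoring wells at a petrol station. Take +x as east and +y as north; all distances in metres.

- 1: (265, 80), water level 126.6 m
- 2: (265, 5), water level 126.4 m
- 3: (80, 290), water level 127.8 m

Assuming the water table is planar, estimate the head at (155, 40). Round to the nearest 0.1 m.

126.9 m

Taking 1 as reference: 2−1 = (0, -75, -0.2); 3−1 = (-185, 210, +1.2).
Determinant of the coordinate differences = 0·210 − (-185)·(-75) = -13875.
∂h/∂x = [(-0.2)·210 − (+1.2)·(-75)] / -13875 = -0.003459
∂h/∂y = [0·(+1.2) − (-185)·(-0.2)] / -13875 = +0.002667
h(155, 40) = 126.6 + (-0.003459)·(-110) + (+0.002667)·(-40) = 126.6 +0.381 -0.107 = 126.874 m.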